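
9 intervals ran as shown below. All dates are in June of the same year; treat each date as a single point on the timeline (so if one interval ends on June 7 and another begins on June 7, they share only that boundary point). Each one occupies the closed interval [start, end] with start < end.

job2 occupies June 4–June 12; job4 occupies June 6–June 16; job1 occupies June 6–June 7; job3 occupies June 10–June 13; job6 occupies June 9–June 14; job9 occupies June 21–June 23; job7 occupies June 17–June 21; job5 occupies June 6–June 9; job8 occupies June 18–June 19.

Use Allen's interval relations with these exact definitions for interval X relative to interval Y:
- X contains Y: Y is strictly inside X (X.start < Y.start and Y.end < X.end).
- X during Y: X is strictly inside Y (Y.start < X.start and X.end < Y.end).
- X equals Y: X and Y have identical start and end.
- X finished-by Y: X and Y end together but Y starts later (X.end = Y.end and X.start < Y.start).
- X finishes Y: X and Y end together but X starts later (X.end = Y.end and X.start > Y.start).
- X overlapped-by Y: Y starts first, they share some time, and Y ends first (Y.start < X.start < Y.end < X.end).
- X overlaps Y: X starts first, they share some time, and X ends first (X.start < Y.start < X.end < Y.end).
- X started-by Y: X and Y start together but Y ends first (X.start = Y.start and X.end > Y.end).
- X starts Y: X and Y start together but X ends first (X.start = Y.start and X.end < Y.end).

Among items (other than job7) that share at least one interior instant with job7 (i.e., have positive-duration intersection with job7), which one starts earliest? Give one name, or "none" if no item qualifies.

Target job7 = [June 17, June 21].
job1 [June 6, June 7] → before → excluded.
job2 [June 4, June 12] → before → excluded.
job3 [June 10, June 13] → before → excluded.
job4 [June 6, June 16] → before → excluded.
job5 [June 6, June 9] → before → excluded.
job6 [June 9, June 14] → before → excluded.
job8 [June 18, June 19] → during → candidate.
job9 [June 21, June 23] → met-by → excluded.
Among candidates, earliest start is June 18 → job8.

job8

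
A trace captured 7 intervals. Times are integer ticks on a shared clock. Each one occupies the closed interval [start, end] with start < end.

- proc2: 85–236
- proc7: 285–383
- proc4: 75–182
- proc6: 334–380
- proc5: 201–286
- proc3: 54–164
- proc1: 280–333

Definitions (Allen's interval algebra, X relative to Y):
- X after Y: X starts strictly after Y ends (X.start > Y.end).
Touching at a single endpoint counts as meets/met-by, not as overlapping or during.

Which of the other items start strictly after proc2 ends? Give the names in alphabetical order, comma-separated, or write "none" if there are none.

proc1, proc6, proc7

Target proc2 = [85, 236].
proc1 [280, 333] → after → yes.
proc3 [54, 164] → overlaps → no.
proc4 [75, 182] → overlaps → no.
proc5 [201, 286] → overlapped-by → no.
proc6 [334, 380] → after → yes.
proc7 [285, 383] → after → yes.
Result: proc1, proc6, proc7.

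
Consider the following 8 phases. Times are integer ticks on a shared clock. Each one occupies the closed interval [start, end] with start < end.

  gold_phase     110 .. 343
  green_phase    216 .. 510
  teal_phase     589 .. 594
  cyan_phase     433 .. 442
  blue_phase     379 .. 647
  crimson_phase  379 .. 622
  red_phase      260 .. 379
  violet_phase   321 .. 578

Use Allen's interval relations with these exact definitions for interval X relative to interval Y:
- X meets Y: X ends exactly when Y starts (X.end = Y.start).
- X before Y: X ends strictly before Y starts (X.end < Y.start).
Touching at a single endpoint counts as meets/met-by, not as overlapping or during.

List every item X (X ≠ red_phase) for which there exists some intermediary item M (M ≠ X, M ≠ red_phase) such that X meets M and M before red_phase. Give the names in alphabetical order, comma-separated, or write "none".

Target red_phase = [260, 379].
Intermediaries M with M before red_phase: none.
Union: none.

none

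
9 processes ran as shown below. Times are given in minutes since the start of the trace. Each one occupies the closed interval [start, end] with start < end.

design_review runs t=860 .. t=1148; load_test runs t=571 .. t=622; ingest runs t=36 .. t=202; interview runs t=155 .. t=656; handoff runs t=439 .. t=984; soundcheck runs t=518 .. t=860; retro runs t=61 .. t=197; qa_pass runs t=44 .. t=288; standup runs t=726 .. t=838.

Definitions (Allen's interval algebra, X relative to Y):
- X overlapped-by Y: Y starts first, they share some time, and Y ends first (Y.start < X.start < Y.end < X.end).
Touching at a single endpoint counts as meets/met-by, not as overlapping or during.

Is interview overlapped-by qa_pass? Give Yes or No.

interview = [t=155, t=656], qa_pass = [t=44, t=288].
Actual relation of interview to qa_pass: overlapped-by.
Asked whether 'overlapped-by' holds → Yes.

Yes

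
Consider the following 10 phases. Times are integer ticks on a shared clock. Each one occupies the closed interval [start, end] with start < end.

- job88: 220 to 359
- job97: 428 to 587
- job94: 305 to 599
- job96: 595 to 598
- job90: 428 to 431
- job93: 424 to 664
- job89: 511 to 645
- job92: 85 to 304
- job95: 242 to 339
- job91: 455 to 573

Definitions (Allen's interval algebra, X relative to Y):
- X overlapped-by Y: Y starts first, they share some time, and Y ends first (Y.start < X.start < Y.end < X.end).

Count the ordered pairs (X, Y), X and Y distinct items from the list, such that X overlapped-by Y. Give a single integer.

Checking all 90 ordered pairs for relation 'overlapped-by'; matching pairs in alphabetical order:
(job88, job92): job88 overlapped-by job92 ✓
(job89, job91): job89 overlapped-by job91 ✓
(job89, job94): job89 overlapped-by job94 ✓
(job89, job97): job89 overlapped-by job97 ✓
(job93, job94): job93 overlapped-by job94 ✓
(job94, job88): job94 overlapped-by job88 ✓
(job94, job95): job94 overlapped-by job95 ✓
(job95, job92): job95 overlapped-by job92 ✓
Count: 8.

8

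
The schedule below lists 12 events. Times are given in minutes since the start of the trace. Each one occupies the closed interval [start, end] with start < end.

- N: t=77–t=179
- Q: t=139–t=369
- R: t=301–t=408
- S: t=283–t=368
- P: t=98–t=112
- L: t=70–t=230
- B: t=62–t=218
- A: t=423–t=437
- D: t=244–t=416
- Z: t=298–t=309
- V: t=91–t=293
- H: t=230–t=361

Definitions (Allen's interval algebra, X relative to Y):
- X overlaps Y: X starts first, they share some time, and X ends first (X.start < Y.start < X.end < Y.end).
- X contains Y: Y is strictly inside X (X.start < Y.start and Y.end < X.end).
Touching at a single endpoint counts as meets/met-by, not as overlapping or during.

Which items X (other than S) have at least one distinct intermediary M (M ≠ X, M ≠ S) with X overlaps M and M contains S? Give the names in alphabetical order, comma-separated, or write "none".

B, H, L, N, Q, V

Target S = [t=283, t=368].
Intermediaries M with M contains S: D, Q.
Via D — items with X overlaps D: H, Q, V.
Via Q — items with X overlaps Q: B, L, N, V.
Union: B, H, L, N, Q, V.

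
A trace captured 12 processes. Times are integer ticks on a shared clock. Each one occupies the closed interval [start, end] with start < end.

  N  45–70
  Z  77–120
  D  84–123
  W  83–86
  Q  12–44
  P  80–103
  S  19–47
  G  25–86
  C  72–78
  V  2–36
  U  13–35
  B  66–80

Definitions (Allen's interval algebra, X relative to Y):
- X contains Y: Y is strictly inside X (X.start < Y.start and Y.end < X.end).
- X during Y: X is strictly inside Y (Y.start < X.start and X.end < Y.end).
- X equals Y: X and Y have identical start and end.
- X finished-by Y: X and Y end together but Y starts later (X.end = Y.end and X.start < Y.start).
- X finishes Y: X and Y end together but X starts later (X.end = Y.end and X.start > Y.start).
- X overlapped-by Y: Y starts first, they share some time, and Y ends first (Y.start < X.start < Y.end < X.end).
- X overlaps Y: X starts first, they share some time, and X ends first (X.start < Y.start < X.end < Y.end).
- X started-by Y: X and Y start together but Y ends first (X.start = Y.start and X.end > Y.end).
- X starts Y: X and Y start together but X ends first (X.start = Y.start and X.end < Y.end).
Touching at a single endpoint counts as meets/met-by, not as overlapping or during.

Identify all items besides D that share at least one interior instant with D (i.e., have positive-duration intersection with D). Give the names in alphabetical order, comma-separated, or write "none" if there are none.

Target D = [84, 123].
B [66, 80] → before → no.
C [72, 78] → before → no.
G [25, 86] → overlaps → yes.
N [45, 70] → before → no.
P [80, 103] → overlaps → yes.
Q [12, 44] → before → no.
S [19, 47] → before → no.
U [13, 35] → before → no.
V [2, 36] → before → no.
W [83, 86] → overlaps → yes.
Z [77, 120] → overlaps → yes.
Result: G, P, W, Z.

G, P, W, Z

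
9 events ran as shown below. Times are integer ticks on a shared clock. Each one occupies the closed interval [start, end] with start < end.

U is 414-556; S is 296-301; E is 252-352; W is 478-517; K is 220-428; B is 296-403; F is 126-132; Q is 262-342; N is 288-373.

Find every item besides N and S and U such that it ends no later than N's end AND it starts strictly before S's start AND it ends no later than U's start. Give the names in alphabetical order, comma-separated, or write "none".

Conditions: its end is no later than N's end (X.end <= 373) AND its start is strictly before S's start (X.start < 296) AND its end is no later than U's start (X.end <= 414).
B: end 403 <= 373? ✗; start 296 < 296? ✗; end 403 <= 414? ✓ → no.
E: end 352 <= 373? ✓; start 252 < 296? ✓; end 352 <= 414? ✓ → yes.
F: end 132 <= 373? ✓; start 126 < 296? ✓; end 132 <= 414? ✓ → yes.
K: end 428 <= 373? ✗; start 220 < 296? ✓; end 428 <= 414? ✗ → no.
Q: end 342 <= 373? ✓; start 262 < 296? ✓; end 342 <= 414? ✓ → yes.
W: end 517 <= 373? ✗; start 478 < 296? ✗; end 517 <= 414? ✗ → no.
Result: E, F, Q.

E, F, Q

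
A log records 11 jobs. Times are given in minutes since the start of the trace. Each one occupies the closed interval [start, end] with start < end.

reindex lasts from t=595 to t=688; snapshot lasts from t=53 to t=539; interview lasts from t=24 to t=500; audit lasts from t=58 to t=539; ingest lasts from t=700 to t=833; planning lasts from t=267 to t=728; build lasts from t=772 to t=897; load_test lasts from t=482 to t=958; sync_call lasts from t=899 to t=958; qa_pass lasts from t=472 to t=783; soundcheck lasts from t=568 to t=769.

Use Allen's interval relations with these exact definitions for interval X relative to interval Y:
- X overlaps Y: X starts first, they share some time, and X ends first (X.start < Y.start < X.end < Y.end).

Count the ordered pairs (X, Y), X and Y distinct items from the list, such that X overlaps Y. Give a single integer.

Checking all 110 ordered pairs for relation 'overlaps'; matching pairs in alphabetical order:
(audit, load_test): audit overlaps load_test ✓
(audit, planning): audit overlaps planning ✓
(audit, qa_pass): audit overlaps qa_pass ✓
(ingest, build): ingest overlaps build ✓
(interview, audit): interview overlaps audit ✓
(interview, load_test): interview overlaps load_test ✓
(interview, planning): interview overlaps planning ✓
(interview, qa_pass): interview overlaps qa_pass ✓
(interview, snapshot): interview overlaps snapshot ✓
(planning, ingest): planning overlaps ingest ✓
(planning, load_test): planning overlaps load_test ✓
(planning, qa_pass): planning overlaps qa_pass ✓
(planning, soundcheck): planning overlaps soundcheck ✓
(qa_pass, build): qa_pass overlaps build ✓
(qa_pass, ingest): qa_pass overlaps ingest ✓
(qa_pass, load_test): qa_pass overlaps load_test ✓
(snapshot, load_test): snapshot overlaps load_test ✓
(snapshot, planning): snapshot overlaps planning ✓
(snapshot, qa_pass): snapshot overlaps qa_pass ✓
(soundcheck, ingest): soundcheck overlaps ingest ✓
Count: 20.

20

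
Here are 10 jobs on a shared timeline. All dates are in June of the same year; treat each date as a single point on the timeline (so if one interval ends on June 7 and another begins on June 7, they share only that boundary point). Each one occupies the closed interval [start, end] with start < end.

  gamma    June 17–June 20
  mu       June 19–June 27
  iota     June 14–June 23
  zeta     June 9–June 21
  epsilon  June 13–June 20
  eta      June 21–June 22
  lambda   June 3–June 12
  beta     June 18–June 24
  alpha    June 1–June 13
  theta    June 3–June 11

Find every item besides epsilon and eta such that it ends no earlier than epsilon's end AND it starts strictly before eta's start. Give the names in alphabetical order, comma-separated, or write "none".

Conditions: its end is no earlier than epsilon's end (X.end >= June 20) AND its start is strictly before eta's start (X.start < June 21).
alpha: end June 13 >= June 20? ✗; start June 1 < June 21? ✓ → no.
beta: end June 24 >= June 20? ✓; start June 18 < June 21? ✓ → yes.
gamma: end June 20 >= June 20? ✓; start June 17 < June 21? ✓ → yes.
iota: end June 23 >= June 20? ✓; start June 14 < June 21? ✓ → yes.
lambda: end June 12 >= June 20? ✗; start June 3 < June 21? ✓ → no.
mu: end June 27 >= June 20? ✓; start June 19 < June 21? ✓ → yes.
theta: end June 11 >= June 20? ✗; start June 3 < June 21? ✓ → no.
zeta: end June 21 >= June 20? ✓; start June 9 < June 21? ✓ → yes.
Result: beta, gamma, iota, mu, zeta.

beta, gamma, iota, mu, zeta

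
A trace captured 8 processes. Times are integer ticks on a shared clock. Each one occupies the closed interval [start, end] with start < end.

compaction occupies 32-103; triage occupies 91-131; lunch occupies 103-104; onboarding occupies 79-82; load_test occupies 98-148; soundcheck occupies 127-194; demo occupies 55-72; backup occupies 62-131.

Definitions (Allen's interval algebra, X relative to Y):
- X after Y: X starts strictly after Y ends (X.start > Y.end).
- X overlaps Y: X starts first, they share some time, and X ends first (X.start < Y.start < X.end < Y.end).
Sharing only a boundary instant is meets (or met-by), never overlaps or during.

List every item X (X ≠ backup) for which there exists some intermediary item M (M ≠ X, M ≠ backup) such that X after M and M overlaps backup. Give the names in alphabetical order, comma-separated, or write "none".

Target backup = [62, 131].
Intermediaries M with M overlaps backup: compaction, demo.
Via compaction — items with X after compaction: soundcheck.
Via demo — items with X after demo: load_test, lunch, onboarding, soundcheck, triage.
Union: load_test, lunch, onboarding, soundcheck, triage.

load_test, lunch, onboarding, soundcheck, triage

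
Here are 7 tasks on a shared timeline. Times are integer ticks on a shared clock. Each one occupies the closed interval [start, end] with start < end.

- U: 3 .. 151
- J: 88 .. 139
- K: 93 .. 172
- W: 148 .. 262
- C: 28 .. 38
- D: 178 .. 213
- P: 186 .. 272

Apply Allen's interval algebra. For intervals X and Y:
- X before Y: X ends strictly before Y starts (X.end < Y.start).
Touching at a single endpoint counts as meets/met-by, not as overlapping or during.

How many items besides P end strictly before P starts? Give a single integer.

4

Target P = [186, 272].
C [28, 38] → before → counts.
D [178, 213] → overlaps → no.
J [88, 139] → before → counts.
K [93, 172] → before → counts.
U [3, 151] → before → counts.
W [148, 262] → overlaps → no.
Total: 4.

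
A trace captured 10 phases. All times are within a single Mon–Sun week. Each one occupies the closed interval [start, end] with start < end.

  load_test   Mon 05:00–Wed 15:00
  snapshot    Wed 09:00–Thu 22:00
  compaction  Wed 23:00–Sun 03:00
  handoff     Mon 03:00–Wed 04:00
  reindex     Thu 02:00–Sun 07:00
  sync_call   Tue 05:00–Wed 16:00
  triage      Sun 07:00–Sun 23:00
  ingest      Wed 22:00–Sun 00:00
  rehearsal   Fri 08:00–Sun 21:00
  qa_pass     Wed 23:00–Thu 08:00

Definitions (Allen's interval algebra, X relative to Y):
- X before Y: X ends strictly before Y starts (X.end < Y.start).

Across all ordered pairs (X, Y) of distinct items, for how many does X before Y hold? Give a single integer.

Checking all 90 ordered pairs for relation 'before'; matching pairs in alphabetical order:
(compaction, triage): compaction before triage ✓
(handoff, compaction): handoff before compaction ✓
(handoff, ingest): handoff before ingest ✓
(handoff, qa_pass): handoff before qa_pass ✓
(handoff, rehearsal): handoff before rehearsal ✓
(handoff, reindex): handoff before reindex ✓
(handoff, snapshot): handoff before snapshot ✓
(handoff, triage): handoff before triage ✓
(ingest, triage): ingest before triage ✓
(load_test, compaction): load_test before compaction ✓
(load_test, ingest): load_test before ingest ✓
(load_test, qa_pass): load_test before qa_pass ✓
(load_test, rehearsal): load_test before rehearsal ✓
(load_test, reindex): load_test before reindex ✓
(load_test, triage): load_test before triage ✓
(qa_pass, rehearsal): qa_pass before rehearsal ✓
(qa_pass, triage): qa_pass before triage ✓
(snapshot, rehearsal): snapshot before rehearsal ✓
(snapshot, triage): snapshot before triage ✓
(sync_call, compaction): sync_call before compaction ✓
(sync_call, ingest): sync_call before ingest ✓
(sync_call, qa_pass): sync_call before qa_pass ✓
(sync_call, rehearsal): sync_call before rehearsal ✓
(sync_call, reindex): sync_call before reindex ✓
... plus 1 further pairs not listed.
Count: 25.

25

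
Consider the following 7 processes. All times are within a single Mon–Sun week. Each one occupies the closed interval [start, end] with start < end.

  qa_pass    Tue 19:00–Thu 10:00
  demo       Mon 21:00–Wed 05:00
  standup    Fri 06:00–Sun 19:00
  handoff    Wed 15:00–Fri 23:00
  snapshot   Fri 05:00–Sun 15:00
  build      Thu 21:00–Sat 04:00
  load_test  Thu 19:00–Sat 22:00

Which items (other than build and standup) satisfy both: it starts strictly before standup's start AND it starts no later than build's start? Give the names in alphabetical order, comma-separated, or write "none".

Conditions: its start is strictly before standup's start (X.start < Fri 06:00) AND its start is no later than build's start (X.start <= Thu 21:00).
demo: start Mon 21:00 < Fri 06:00? ✓; start Mon 21:00 <= Thu 21:00? ✓ → yes.
handoff: start Wed 15:00 < Fri 06:00? ✓; start Wed 15:00 <= Thu 21:00? ✓ → yes.
load_test: start Thu 19:00 < Fri 06:00? ✓; start Thu 19:00 <= Thu 21:00? ✓ → yes.
qa_pass: start Tue 19:00 < Fri 06:00? ✓; start Tue 19:00 <= Thu 21:00? ✓ → yes.
snapshot: start Fri 05:00 < Fri 06:00? ✓; start Fri 05:00 <= Thu 21:00? ✗ → no.
Result: demo, handoff, load_test, qa_pass.

demo, handoff, load_test, qa_pass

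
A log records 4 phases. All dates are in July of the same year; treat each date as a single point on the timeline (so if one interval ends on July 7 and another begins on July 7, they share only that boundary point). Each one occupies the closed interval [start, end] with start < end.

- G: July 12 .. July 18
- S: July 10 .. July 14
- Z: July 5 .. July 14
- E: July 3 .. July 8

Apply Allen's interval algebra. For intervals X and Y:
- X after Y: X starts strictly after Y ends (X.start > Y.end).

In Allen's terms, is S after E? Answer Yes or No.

S = [July 10, July 14], E = [July 3, July 8].
Actual relation of S to E: after.
Asked whether 'after' holds → Yes.

Yes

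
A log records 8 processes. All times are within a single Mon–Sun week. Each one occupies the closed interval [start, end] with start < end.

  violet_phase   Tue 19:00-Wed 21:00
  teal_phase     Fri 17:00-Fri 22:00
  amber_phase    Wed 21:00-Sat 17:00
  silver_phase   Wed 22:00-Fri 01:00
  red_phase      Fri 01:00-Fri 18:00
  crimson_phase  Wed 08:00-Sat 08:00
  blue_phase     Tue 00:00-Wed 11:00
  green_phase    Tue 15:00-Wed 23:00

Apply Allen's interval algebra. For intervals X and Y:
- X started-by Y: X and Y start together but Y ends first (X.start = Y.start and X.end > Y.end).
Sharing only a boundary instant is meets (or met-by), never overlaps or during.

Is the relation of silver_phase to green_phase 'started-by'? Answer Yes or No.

No

silver_phase = [Wed 22:00, Fri 01:00], green_phase = [Tue 15:00, Wed 23:00].
Actual relation of silver_phase to green_phase: overlapped-by.
Asked whether 'started-by' holds → No.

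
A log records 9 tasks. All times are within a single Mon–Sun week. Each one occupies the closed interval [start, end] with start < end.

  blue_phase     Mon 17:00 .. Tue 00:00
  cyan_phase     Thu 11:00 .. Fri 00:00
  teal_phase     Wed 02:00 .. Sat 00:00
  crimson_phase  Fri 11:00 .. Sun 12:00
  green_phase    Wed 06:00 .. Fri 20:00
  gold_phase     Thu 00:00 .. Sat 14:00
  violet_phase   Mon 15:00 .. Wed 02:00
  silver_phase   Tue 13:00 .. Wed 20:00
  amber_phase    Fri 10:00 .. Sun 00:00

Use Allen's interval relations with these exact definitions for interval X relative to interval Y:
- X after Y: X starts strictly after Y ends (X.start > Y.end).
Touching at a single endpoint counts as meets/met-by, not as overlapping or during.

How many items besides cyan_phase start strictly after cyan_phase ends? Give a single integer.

Target cyan_phase = [Thu 11:00, Fri 00:00].
amber_phase [Fri 10:00, Sun 00:00] → after → counts.
blue_phase [Mon 17:00, Tue 00:00] → before → no.
crimson_phase [Fri 11:00, Sun 12:00] → after → counts.
gold_phase [Thu 00:00, Sat 14:00] → contains → no.
green_phase [Wed 06:00, Fri 20:00] → contains → no.
silver_phase [Tue 13:00, Wed 20:00] → before → no.
teal_phase [Wed 02:00, Sat 00:00] → contains → no.
violet_phase [Mon 15:00, Wed 02:00] → before → no.
Total: 2.

2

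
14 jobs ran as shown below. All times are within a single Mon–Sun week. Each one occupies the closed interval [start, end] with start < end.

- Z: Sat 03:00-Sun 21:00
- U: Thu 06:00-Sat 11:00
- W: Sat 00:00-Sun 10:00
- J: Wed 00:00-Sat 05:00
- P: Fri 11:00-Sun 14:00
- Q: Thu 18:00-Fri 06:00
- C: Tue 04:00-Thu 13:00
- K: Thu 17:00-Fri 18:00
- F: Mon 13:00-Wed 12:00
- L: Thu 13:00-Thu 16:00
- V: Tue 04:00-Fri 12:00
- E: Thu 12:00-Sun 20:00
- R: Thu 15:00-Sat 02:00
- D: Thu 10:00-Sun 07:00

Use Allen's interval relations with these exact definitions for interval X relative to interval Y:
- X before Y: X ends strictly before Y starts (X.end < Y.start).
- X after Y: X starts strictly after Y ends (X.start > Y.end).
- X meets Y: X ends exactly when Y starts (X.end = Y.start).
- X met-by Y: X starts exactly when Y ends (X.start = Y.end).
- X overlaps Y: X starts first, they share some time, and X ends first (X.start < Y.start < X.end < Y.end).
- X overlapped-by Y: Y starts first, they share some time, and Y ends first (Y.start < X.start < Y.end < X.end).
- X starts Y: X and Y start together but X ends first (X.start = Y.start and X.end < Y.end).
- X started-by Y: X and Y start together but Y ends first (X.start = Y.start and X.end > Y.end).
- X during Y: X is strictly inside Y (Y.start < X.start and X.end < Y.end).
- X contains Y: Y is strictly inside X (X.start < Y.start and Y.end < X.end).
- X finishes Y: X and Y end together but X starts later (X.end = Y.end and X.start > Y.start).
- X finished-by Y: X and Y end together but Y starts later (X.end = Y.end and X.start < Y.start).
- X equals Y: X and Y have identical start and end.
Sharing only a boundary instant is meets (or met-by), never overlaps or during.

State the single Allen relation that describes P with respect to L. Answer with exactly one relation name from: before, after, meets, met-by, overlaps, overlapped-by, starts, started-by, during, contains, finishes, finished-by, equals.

after

P = [Fri 11:00, Sun 14:00]; L = [Thu 13:00, Thu 16:00].
Compare endpoints: P.start > L.start, P.start > L.end, P.end > L.start, P.end > L.end.
That pattern is 'after'.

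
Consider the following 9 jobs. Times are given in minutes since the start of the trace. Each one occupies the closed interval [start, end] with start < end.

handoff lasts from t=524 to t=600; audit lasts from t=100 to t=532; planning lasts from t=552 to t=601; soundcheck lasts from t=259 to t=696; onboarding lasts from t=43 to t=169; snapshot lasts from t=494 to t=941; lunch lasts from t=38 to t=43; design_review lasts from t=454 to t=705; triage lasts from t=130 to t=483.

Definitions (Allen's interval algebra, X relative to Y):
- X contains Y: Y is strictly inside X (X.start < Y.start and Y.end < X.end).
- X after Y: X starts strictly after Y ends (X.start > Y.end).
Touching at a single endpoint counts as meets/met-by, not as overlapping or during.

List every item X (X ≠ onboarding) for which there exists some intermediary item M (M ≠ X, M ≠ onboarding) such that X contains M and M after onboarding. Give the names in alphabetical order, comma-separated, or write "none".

design_review, snapshot, soundcheck

Target onboarding = [t=43, t=169].
Intermediaries M with M after onboarding: design_review, handoff, planning, snapshot, soundcheck.
Via design_review — items with X contains design_review: none.
Via handoff — items with X contains handoff: design_review, snapshot, soundcheck.
Via planning — items with X contains planning: design_review, snapshot, soundcheck.
Via snapshot — items with X contains snapshot: none.
Via soundcheck — items with X contains soundcheck: none.
Union: design_review, snapshot, soundcheck.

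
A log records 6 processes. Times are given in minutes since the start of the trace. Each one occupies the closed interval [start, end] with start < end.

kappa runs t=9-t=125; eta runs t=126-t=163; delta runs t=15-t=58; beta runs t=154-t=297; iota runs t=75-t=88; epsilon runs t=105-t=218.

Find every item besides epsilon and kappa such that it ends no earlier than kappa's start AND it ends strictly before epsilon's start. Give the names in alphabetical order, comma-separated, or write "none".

delta, iota

Conditions: its end is no earlier than kappa's start (X.end >= t=9) AND its end is strictly before epsilon's start (X.end < t=105).
beta: end t=297 >= t=9? ✓; end t=297 < t=105? ✗ → no.
delta: end t=58 >= t=9? ✓; end t=58 < t=105? ✓ → yes.
eta: end t=163 >= t=9? ✓; end t=163 < t=105? ✗ → no.
iota: end t=88 >= t=9? ✓; end t=88 < t=105? ✓ → yes.
Result: delta, iota.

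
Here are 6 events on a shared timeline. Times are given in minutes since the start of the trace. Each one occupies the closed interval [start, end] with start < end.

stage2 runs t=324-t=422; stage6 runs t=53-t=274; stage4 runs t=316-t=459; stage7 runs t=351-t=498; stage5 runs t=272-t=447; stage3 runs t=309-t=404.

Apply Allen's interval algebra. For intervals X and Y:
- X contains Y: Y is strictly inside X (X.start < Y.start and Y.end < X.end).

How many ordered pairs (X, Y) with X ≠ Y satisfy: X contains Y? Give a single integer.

Checking all 30 ordered pairs for relation 'contains'; matching pairs in alphabetical order:
(stage4, stage2): stage4 contains stage2 ✓
(stage5, stage2): stage5 contains stage2 ✓
(stage5, stage3): stage5 contains stage3 ✓
Count: 3.

3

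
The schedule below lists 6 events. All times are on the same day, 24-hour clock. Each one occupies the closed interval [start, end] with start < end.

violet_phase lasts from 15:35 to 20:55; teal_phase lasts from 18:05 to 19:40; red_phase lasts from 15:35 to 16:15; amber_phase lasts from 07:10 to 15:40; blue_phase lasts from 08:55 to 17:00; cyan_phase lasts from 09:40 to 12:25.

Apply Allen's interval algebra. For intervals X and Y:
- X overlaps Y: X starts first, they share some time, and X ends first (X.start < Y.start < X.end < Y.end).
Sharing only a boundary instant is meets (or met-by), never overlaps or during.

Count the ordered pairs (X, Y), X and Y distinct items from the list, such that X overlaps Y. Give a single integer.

4

Checking all 30 ordered pairs for relation 'overlaps'; matching pairs in alphabetical order:
(amber_phase, blue_phase): amber_phase overlaps blue_phase ✓
(amber_phase, red_phase): amber_phase overlaps red_phase ✓
(amber_phase, violet_phase): amber_phase overlaps violet_phase ✓
(blue_phase, violet_phase): blue_phase overlaps violet_phase ✓
Count: 4.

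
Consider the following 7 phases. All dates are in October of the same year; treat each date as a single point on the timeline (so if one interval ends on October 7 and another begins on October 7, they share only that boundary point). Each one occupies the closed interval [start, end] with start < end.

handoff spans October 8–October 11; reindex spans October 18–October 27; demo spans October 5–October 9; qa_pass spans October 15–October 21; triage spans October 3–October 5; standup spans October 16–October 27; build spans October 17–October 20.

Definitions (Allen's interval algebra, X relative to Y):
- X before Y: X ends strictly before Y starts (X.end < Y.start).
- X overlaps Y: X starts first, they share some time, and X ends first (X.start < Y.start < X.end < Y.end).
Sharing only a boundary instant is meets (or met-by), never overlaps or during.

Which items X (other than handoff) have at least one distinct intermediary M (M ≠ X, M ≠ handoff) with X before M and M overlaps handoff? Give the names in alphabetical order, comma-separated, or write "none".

none

Target handoff = [October 8, October 11].
Intermediaries M with M overlaps handoff: demo.
Via demo — items with X before demo: none.
Union: none.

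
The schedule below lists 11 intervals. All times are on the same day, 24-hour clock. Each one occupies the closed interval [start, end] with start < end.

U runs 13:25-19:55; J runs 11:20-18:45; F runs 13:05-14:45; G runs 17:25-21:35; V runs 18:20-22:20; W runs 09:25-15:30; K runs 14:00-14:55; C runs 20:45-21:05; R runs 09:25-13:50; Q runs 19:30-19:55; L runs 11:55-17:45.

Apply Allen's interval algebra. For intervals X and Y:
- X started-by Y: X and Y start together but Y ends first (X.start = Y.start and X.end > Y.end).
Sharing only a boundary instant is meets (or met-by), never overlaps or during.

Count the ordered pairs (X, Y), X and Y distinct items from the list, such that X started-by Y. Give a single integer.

Checking all 110 ordered pairs for relation 'started-by'; matching pairs in alphabetical order:
(W, R): W started-by R ✓
Count: 1.

1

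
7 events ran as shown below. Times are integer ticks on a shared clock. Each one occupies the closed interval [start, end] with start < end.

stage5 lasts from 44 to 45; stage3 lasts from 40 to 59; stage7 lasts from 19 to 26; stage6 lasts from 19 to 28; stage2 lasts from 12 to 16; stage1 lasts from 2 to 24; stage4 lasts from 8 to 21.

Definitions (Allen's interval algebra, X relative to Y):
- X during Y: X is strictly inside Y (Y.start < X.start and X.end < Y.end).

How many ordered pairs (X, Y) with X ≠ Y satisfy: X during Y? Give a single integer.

Checking all 42 ordered pairs for relation 'during'; matching pairs in alphabetical order:
(stage2, stage1): stage2 during stage1 ✓
(stage2, stage4): stage2 during stage4 ✓
(stage4, stage1): stage4 during stage1 ✓
(stage5, stage3): stage5 during stage3 ✓
Count: 4.

4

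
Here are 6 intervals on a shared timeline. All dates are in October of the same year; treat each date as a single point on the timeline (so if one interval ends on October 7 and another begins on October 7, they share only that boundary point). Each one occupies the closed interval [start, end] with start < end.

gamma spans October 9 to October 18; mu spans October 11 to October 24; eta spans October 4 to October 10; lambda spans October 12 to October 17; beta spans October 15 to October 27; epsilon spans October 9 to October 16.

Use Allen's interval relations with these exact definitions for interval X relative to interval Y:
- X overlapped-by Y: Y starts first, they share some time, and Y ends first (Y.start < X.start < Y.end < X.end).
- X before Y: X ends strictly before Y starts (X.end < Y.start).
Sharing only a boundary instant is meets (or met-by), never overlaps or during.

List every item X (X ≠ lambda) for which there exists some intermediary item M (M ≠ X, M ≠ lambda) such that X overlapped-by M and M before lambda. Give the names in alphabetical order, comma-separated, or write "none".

epsilon, gamma

Target lambda = [October 12, October 17].
Intermediaries M with M before lambda: eta.
Via eta — items with X overlapped-by eta: epsilon, gamma.
Union: epsilon, gamma.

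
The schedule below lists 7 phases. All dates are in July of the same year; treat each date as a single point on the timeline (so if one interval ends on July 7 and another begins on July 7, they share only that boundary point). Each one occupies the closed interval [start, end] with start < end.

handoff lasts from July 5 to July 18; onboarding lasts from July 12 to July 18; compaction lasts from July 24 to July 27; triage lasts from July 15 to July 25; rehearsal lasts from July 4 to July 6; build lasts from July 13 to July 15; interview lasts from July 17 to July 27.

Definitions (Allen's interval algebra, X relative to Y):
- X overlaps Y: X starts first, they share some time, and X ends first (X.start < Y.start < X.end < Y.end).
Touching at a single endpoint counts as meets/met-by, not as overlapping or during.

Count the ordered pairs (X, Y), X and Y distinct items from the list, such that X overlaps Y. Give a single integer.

7

Checking all 42 ordered pairs for relation 'overlaps'; matching pairs in alphabetical order:
(handoff, interview): handoff overlaps interview ✓
(handoff, triage): handoff overlaps triage ✓
(onboarding, interview): onboarding overlaps interview ✓
(onboarding, triage): onboarding overlaps triage ✓
(rehearsal, handoff): rehearsal overlaps handoff ✓
(triage, compaction): triage overlaps compaction ✓
(triage, interview): triage overlaps interview ✓
Count: 7.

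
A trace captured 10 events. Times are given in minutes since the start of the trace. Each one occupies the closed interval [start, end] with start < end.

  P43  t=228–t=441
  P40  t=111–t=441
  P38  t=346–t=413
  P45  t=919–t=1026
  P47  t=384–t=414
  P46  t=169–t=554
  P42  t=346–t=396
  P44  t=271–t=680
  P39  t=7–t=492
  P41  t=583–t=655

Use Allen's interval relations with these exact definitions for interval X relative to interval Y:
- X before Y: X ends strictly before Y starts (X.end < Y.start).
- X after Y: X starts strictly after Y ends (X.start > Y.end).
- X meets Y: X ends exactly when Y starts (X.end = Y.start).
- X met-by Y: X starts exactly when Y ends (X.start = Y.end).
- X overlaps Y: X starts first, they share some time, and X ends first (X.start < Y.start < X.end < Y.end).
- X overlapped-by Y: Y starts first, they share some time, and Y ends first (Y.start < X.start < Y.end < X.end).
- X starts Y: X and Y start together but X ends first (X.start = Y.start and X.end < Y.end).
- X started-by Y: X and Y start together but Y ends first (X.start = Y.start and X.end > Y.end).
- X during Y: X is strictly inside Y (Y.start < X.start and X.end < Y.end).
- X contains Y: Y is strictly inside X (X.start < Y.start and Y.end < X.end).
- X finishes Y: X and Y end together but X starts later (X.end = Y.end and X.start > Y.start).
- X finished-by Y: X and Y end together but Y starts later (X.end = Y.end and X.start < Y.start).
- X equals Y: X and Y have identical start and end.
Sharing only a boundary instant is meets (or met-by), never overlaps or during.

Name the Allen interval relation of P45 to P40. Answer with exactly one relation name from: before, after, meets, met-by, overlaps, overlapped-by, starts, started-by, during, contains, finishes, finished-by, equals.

P45 = [t=919, t=1026]; P40 = [t=111, t=441].
Compare endpoints: P45.start > P40.start, P45.start > P40.end, P45.end > P40.start, P45.end > P40.end.
That pattern is 'after'.

after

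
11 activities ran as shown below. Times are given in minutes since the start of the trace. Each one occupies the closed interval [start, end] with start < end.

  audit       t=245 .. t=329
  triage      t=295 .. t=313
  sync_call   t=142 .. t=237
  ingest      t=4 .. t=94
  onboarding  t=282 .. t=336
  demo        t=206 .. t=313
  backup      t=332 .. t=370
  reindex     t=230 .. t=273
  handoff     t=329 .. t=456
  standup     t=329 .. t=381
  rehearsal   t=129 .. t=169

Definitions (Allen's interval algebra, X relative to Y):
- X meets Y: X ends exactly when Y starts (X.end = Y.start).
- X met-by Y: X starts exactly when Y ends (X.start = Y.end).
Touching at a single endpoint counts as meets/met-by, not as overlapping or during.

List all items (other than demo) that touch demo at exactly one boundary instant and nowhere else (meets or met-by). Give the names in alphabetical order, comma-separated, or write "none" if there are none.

Target demo = [t=206, t=313].
audit [t=245, t=329] → overlapped-by → no.
backup [t=332, t=370] → after → no.
handoff [t=329, t=456] → after → no.
ingest [t=4, t=94] → before → no.
onboarding [t=282, t=336] → overlapped-by → no.
rehearsal [t=129, t=169] → before → no.
reindex [t=230, t=273] → during → no.
standup [t=329, t=381] → after → no.
sync_call [t=142, t=237] → overlaps → no.
triage [t=295, t=313] → finishes → no.
Result: none.

none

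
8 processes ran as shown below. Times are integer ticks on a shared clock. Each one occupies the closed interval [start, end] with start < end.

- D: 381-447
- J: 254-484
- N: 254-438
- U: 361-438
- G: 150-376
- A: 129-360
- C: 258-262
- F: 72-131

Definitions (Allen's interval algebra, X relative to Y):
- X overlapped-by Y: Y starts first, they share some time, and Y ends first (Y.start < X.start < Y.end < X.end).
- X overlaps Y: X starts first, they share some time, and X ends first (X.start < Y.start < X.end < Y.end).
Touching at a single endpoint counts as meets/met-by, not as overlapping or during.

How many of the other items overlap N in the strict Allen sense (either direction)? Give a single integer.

3

Target N = [254, 438].
A [129, 360] → overlaps → counts.
C [258, 262] → during → no.
D [381, 447] → overlapped-by → counts.
F [72, 131] → before → no.
G [150, 376] → overlaps → counts.
J [254, 484] → started-by → no.
U [361, 438] → finishes → no.
Total: 3.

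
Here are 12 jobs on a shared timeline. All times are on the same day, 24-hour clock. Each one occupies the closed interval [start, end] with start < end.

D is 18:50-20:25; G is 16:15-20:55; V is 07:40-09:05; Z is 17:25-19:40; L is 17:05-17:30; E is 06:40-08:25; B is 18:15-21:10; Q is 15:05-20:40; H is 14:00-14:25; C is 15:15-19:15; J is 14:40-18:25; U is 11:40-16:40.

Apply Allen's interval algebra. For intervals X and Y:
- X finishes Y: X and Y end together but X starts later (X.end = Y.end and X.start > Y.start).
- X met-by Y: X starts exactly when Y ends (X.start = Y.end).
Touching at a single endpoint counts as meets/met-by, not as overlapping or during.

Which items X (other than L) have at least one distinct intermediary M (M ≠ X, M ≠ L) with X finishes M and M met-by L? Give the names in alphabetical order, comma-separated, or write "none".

none

Target L = [17:05, 17:30].
Intermediaries M with M met-by L: none.
Union: none.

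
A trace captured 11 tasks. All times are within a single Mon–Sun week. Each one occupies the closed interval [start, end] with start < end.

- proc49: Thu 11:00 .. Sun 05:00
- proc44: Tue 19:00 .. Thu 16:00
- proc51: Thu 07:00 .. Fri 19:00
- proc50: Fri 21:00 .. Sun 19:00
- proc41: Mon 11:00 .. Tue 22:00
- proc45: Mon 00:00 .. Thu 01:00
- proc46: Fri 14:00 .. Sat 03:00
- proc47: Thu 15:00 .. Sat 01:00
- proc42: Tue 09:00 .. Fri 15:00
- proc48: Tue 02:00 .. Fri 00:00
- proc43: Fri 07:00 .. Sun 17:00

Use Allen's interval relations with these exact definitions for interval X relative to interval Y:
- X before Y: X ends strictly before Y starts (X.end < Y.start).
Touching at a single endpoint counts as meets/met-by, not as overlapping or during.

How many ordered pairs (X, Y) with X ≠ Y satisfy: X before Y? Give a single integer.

Checking all 110 ordered pairs for relation 'before'; matching pairs in alphabetical order:
(proc41, proc43): proc41 before proc43 ✓
(proc41, proc46): proc41 before proc46 ✓
(proc41, proc47): proc41 before proc47 ✓
(proc41, proc49): proc41 before proc49 ✓
(proc41, proc50): proc41 before proc50 ✓
(proc41, proc51): proc41 before proc51 ✓
(proc42, proc50): proc42 before proc50 ✓
(proc44, proc43): proc44 before proc43 ✓
(proc44, proc46): proc44 before proc46 ✓
(proc44, proc50): proc44 before proc50 ✓
(proc45, proc43): proc45 before proc43 ✓
(proc45, proc46): proc45 before proc46 ✓
(proc45, proc47): proc45 before proc47 ✓
(proc45, proc49): proc45 before proc49 ✓
(proc45, proc50): proc45 before proc50 ✓
(proc45, proc51): proc45 before proc51 ✓
(proc48, proc43): proc48 before proc43 ✓
(proc48, proc46): proc48 before proc46 ✓
(proc48, proc50): proc48 before proc50 ✓
(proc51, proc50): proc51 before proc50 ✓
Count: 20.

20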